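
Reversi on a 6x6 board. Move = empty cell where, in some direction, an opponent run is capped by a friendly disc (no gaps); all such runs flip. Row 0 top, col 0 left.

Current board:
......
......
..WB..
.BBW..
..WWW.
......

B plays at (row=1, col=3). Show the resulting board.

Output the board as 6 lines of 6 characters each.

Place B at (1,3); scan 8 dirs for brackets.
Dir NW: first cell '.' (not opp) -> no flip
Dir N: first cell '.' (not opp) -> no flip
Dir NE: first cell '.' (not opp) -> no flip
Dir W: first cell '.' (not opp) -> no flip
Dir E: first cell '.' (not opp) -> no flip
Dir SW: opp run (2,2) capped by B -> flip
Dir S: first cell 'B' (not opp) -> no flip
Dir SE: first cell '.' (not opp) -> no flip
All flips: (2,2)

Answer: ......
...B..
..BB..
.BBW..
..WWW.
......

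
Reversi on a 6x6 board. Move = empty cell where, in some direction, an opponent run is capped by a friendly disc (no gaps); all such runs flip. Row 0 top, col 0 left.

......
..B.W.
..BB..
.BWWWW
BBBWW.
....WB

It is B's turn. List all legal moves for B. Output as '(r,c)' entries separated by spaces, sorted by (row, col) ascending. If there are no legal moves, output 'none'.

(0,3): no bracket -> illegal
(0,4): no bracket -> illegal
(0,5): flips 1 -> legal
(1,3): no bracket -> illegal
(1,5): no bracket -> illegal
(2,1): no bracket -> illegal
(2,4): flips 1 -> legal
(2,5): no bracket -> illegal
(4,5): flips 3 -> legal
(5,2): no bracket -> illegal
(5,3): flips 3 -> legal

Answer: (0,5) (2,4) (4,5) (5,3)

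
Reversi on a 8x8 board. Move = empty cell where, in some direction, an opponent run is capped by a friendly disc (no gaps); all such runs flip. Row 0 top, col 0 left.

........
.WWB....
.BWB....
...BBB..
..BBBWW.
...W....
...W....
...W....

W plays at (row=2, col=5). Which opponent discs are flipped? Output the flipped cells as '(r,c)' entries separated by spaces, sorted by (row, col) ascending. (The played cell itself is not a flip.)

Dir NW: first cell '.' (not opp) -> no flip
Dir N: first cell '.' (not opp) -> no flip
Dir NE: first cell '.' (not opp) -> no flip
Dir W: first cell '.' (not opp) -> no flip
Dir E: first cell '.' (not opp) -> no flip
Dir SW: opp run (3,4) (4,3), next='.' -> no flip
Dir S: opp run (3,5) capped by W -> flip
Dir SE: first cell '.' (not opp) -> no flip

Answer: (3,5)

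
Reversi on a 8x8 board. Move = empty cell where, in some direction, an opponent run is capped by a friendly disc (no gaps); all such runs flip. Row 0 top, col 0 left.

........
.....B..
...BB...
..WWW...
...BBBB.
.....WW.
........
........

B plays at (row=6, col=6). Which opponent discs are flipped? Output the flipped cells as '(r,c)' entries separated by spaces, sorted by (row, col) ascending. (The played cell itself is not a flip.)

Dir NW: opp run (5,5) capped by B -> flip
Dir N: opp run (5,6) capped by B -> flip
Dir NE: first cell '.' (not opp) -> no flip
Dir W: first cell '.' (not opp) -> no flip
Dir E: first cell '.' (not opp) -> no flip
Dir SW: first cell '.' (not opp) -> no flip
Dir S: first cell '.' (not opp) -> no flip
Dir SE: first cell '.' (not opp) -> no flip

Answer: (5,5) (5,6)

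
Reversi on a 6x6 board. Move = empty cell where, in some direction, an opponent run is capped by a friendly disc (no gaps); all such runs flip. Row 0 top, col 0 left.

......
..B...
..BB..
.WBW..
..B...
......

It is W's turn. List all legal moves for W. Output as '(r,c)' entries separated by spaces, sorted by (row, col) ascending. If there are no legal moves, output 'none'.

Answer: (1,1) (1,3) (5,1) (5,3)

Derivation:
(0,1): no bracket -> illegal
(0,2): no bracket -> illegal
(0,3): no bracket -> illegal
(1,1): flips 1 -> legal
(1,3): flips 2 -> legal
(1,4): no bracket -> illegal
(2,1): no bracket -> illegal
(2,4): no bracket -> illegal
(3,4): no bracket -> illegal
(4,1): no bracket -> illegal
(4,3): no bracket -> illegal
(5,1): flips 1 -> legal
(5,2): no bracket -> illegal
(5,3): flips 1 -> legal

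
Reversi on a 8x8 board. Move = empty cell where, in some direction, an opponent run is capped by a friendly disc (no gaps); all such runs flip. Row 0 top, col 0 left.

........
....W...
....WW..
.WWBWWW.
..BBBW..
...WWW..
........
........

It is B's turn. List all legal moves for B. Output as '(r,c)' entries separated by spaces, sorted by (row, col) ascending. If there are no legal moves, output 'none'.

(0,3): no bracket -> illegal
(0,4): flips 3 -> legal
(0,5): no bracket -> illegal
(1,3): no bracket -> illegal
(1,5): flips 1 -> legal
(1,6): flips 2 -> legal
(2,0): flips 1 -> legal
(2,1): flips 1 -> legal
(2,2): flips 1 -> legal
(2,3): no bracket -> illegal
(2,6): flips 1 -> legal
(2,7): no bracket -> illegal
(3,0): flips 2 -> legal
(3,7): flips 3 -> legal
(4,0): no bracket -> illegal
(4,1): no bracket -> illegal
(4,6): flips 1 -> legal
(4,7): no bracket -> illegal
(5,2): no bracket -> illegal
(5,6): no bracket -> illegal
(6,2): flips 1 -> legal
(6,3): flips 1 -> legal
(6,4): flips 2 -> legal
(6,5): flips 1 -> legal
(6,6): flips 1 -> legal

Answer: (0,4) (1,5) (1,6) (2,0) (2,1) (2,2) (2,6) (3,0) (3,7) (4,6) (6,2) (6,3) (6,4) (6,5) (6,6)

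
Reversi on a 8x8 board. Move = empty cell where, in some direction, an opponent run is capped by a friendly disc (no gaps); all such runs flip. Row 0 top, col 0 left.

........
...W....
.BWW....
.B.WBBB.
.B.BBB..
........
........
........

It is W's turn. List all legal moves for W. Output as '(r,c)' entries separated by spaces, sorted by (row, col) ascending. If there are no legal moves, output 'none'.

(1,0): no bracket -> illegal
(1,1): no bracket -> illegal
(1,2): no bracket -> illegal
(2,0): flips 1 -> legal
(2,4): no bracket -> illegal
(2,5): no bracket -> illegal
(2,6): no bracket -> illegal
(2,7): no bracket -> illegal
(3,0): no bracket -> illegal
(3,2): no bracket -> illegal
(3,7): flips 3 -> legal
(4,0): flips 1 -> legal
(4,2): no bracket -> illegal
(4,6): no bracket -> illegal
(4,7): no bracket -> illegal
(5,0): no bracket -> illegal
(5,1): no bracket -> illegal
(5,2): no bracket -> illegal
(5,3): flips 1 -> legal
(5,4): no bracket -> illegal
(5,5): flips 1 -> legal
(5,6): flips 2 -> legal

Answer: (2,0) (3,7) (4,0) (5,3) (5,5) (5,6)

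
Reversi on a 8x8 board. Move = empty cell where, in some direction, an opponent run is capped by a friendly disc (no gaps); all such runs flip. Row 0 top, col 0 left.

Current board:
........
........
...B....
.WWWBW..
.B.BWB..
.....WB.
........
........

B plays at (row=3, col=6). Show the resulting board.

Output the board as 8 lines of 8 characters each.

Answer: ........
........
...B....
.WWWBBB.
.B.BWB..
.....WB.
........
........

Derivation:
Place B at (3,6); scan 8 dirs for brackets.
Dir NW: first cell '.' (not opp) -> no flip
Dir N: first cell '.' (not opp) -> no flip
Dir NE: first cell '.' (not opp) -> no flip
Dir W: opp run (3,5) capped by B -> flip
Dir E: first cell '.' (not opp) -> no flip
Dir SW: first cell 'B' (not opp) -> no flip
Dir S: first cell '.' (not opp) -> no flip
Dir SE: first cell '.' (not opp) -> no flip
All flips: (3,5)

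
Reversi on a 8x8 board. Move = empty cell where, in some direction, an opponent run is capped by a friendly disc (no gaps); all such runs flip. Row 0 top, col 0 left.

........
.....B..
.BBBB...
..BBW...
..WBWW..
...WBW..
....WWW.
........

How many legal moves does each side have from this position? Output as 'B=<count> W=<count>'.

Answer: B=12 W=9

Derivation:
-- B to move --
(2,5): flips 1 -> legal
(3,1): no bracket -> illegal
(3,5): flips 1 -> legal
(3,6): flips 1 -> legal
(4,1): flips 1 -> legal
(4,6): flips 2 -> legal
(5,1): flips 1 -> legal
(5,2): flips 2 -> legal
(5,6): flips 3 -> legal
(5,7): no bracket -> illegal
(6,2): no bracket -> illegal
(6,3): flips 1 -> legal
(6,7): no bracket -> illegal
(7,3): no bracket -> illegal
(7,4): flips 1 -> legal
(7,5): no bracket -> illegal
(7,6): flips 1 -> legal
(7,7): flips 3 -> legal
B mobility = 12
-- W to move --
(0,4): no bracket -> illegal
(0,5): no bracket -> illegal
(0,6): flips 3 -> legal
(1,0): flips 4 -> legal
(1,1): flips 2 -> legal
(1,2): flips 3 -> legal
(1,3): flips 3 -> legal
(1,4): flips 1 -> legal
(1,6): no bracket -> illegal
(2,0): no bracket -> illegal
(2,5): no bracket -> illegal
(2,6): no bracket -> illegal
(3,0): no bracket -> illegal
(3,1): flips 2 -> legal
(3,5): no bracket -> illegal
(4,1): no bracket -> illegal
(5,2): flips 1 -> legal
(6,3): flips 1 -> legal
W mobility = 9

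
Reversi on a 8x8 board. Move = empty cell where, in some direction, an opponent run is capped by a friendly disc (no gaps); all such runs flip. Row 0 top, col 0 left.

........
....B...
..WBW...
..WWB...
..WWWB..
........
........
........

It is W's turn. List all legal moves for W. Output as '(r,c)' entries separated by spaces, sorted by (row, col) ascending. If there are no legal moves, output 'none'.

Answer: (0,4) (0,5) (1,3) (2,5) (3,5) (4,6)

Derivation:
(0,3): no bracket -> illegal
(0,4): flips 1 -> legal
(0,5): flips 2 -> legal
(1,2): no bracket -> illegal
(1,3): flips 1 -> legal
(1,5): no bracket -> illegal
(2,5): flips 1 -> legal
(3,5): flips 1 -> legal
(3,6): no bracket -> illegal
(4,6): flips 1 -> legal
(5,4): no bracket -> illegal
(5,5): no bracket -> illegal
(5,6): no bracket -> illegal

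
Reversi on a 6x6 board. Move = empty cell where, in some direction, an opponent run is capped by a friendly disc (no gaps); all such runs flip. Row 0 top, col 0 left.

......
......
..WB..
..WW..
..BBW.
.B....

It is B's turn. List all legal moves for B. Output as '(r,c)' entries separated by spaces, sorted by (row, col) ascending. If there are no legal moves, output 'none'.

(1,1): no bracket -> illegal
(1,2): flips 2 -> legal
(1,3): no bracket -> illegal
(2,1): flips 2 -> legal
(2,4): flips 1 -> legal
(3,1): no bracket -> illegal
(3,4): no bracket -> illegal
(3,5): no bracket -> illegal
(4,1): flips 1 -> legal
(4,5): flips 1 -> legal
(5,3): no bracket -> illegal
(5,4): no bracket -> illegal
(5,5): no bracket -> illegal

Answer: (1,2) (2,1) (2,4) (4,1) (4,5)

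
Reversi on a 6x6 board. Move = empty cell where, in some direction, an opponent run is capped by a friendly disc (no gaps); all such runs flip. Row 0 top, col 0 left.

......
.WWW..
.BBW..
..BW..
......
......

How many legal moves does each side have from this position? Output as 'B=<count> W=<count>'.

Answer: B=9 W=5

Derivation:
-- B to move --
(0,0): flips 1 -> legal
(0,1): flips 1 -> legal
(0,2): flips 1 -> legal
(0,3): flips 1 -> legal
(0,4): flips 1 -> legal
(1,0): no bracket -> illegal
(1,4): flips 1 -> legal
(2,0): no bracket -> illegal
(2,4): flips 1 -> legal
(3,4): flips 1 -> legal
(4,2): no bracket -> illegal
(4,3): no bracket -> illegal
(4,4): flips 1 -> legal
B mobility = 9
-- W to move --
(1,0): no bracket -> illegal
(2,0): flips 2 -> legal
(3,0): flips 1 -> legal
(3,1): flips 3 -> legal
(4,1): flips 1 -> legal
(4,2): flips 2 -> legal
(4,3): no bracket -> illegal
W mobility = 5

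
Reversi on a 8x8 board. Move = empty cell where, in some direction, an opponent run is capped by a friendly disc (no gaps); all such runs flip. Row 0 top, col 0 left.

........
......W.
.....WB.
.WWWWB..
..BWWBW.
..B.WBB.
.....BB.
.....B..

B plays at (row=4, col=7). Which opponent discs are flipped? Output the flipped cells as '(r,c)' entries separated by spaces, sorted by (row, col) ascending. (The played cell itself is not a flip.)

Dir NW: first cell '.' (not opp) -> no flip
Dir N: first cell '.' (not opp) -> no flip
Dir NE: edge -> no flip
Dir W: opp run (4,6) capped by B -> flip
Dir E: edge -> no flip
Dir SW: first cell 'B' (not opp) -> no flip
Dir S: first cell '.' (not opp) -> no flip
Dir SE: edge -> no flip

Answer: (4,6)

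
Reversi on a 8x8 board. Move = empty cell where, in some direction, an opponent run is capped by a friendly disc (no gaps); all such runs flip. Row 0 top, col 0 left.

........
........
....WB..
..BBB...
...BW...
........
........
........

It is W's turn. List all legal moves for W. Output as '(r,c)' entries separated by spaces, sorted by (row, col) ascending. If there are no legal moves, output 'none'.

Answer: (2,2) (2,6) (4,2)

Derivation:
(1,4): no bracket -> illegal
(1,5): no bracket -> illegal
(1,6): no bracket -> illegal
(2,1): no bracket -> illegal
(2,2): flips 1 -> legal
(2,3): no bracket -> illegal
(2,6): flips 1 -> legal
(3,1): no bracket -> illegal
(3,5): no bracket -> illegal
(3,6): no bracket -> illegal
(4,1): no bracket -> illegal
(4,2): flips 2 -> legal
(4,5): no bracket -> illegal
(5,2): no bracket -> illegal
(5,3): no bracket -> illegal
(5,4): no bracket -> illegal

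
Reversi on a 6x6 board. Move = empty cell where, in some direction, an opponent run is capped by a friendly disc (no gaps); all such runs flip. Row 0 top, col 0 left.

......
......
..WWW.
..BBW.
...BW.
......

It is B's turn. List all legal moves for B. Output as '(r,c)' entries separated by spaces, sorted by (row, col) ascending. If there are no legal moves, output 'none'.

(1,1): flips 1 -> legal
(1,2): flips 1 -> legal
(1,3): flips 1 -> legal
(1,4): flips 1 -> legal
(1,5): flips 1 -> legal
(2,1): no bracket -> illegal
(2,5): flips 1 -> legal
(3,1): no bracket -> illegal
(3,5): flips 1 -> legal
(4,5): flips 1 -> legal
(5,3): no bracket -> illegal
(5,4): no bracket -> illegal
(5,5): flips 1 -> legal

Answer: (1,1) (1,2) (1,3) (1,4) (1,5) (2,5) (3,5) (4,5) (5,5)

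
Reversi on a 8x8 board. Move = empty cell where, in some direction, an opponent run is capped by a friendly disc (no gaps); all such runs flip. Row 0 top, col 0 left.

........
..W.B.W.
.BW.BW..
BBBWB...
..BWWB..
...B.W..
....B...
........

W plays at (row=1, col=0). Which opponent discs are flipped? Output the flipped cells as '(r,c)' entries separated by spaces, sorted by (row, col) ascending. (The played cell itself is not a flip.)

Answer: (2,1) (3,2)

Derivation:
Dir NW: edge -> no flip
Dir N: first cell '.' (not opp) -> no flip
Dir NE: first cell '.' (not opp) -> no flip
Dir W: edge -> no flip
Dir E: first cell '.' (not opp) -> no flip
Dir SW: edge -> no flip
Dir S: first cell '.' (not opp) -> no flip
Dir SE: opp run (2,1) (3,2) capped by W -> flip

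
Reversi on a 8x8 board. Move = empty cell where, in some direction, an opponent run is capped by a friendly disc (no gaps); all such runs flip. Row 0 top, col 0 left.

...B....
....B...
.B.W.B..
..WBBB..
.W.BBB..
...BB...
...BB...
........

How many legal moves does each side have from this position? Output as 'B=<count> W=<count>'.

Answer: B=4 W=6

Derivation:
-- B to move --
(1,2): flips 1 -> legal
(1,3): flips 1 -> legal
(2,2): no bracket -> illegal
(2,4): no bracket -> illegal
(3,0): no bracket -> illegal
(3,1): flips 1 -> legal
(4,0): no bracket -> illegal
(4,2): no bracket -> illegal
(5,0): flips 3 -> legal
(5,1): no bracket -> illegal
(5,2): no bracket -> illegal
B mobility = 4
-- W to move --
(0,2): no bracket -> illegal
(0,4): no bracket -> illegal
(0,5): flips 1 -> legal
(1,0): flips 1 -> legal
(1,1): no bracket -> illegal
(1,2): no bracket -> illegal
(1,3): no bracket -> illegal
(1,5): no bracket -> illegal
(1,6): no bracket -> illegal
(2,0): no bracket -> illegal
(2,2): no bracket -> illegal
(2,4): no bracket -> illegal
(2,6): no bracket -> illegal
(3,0): no bracket -> illegal
(3,1): no bracket -> illegal
(3,6): flips 3 -> legal
(4,2): no bracket -> illegal
(4,6): no bracket -> illegal
(5,2): no bracket -> illegal
(5,5): no bracket -> illegal
(5,6): flips 2 -> legal
(6,2): no bracket -> illegal
(6,5): flips 2 -> legal
(7,2): no bracket -> illegal
(7,3): flips 4 -> legal
(7,4): no bracket -> illegal
(7,5): no bracket -> illegal
W mobility = 6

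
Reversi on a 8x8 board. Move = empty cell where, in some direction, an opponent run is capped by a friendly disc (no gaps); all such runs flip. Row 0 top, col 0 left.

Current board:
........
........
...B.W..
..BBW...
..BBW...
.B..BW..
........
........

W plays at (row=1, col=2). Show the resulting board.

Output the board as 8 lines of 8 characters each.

Answer: ........
..W.....
...W.W..
..BBW...
..BBW...
.B..BW..
........
........

Derivation:
Place W at (1,2); scan 8 dirs for brackets.
Dir NW: first cell '.' (not opp) -> no flip
Dir N: first cell '.' (not opp) -> no flip
Dir NE: first cell '.' (not opp) -> no flip
Dir W: first cell '.' (not opp) -> no flip
Dir E: first cell '.' (not opp) -> no flip
Dir SW: first cell '.' (not opp) -> no flip
Dir S: first cell '.' (not opp) -> no flip
Dir SE: opp run (2,3) capped by W -> flip
All flips: (2,3)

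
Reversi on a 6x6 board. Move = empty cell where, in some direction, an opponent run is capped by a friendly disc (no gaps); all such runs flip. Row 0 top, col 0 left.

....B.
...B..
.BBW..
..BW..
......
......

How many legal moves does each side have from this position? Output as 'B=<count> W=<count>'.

Answer: B=5 W=5

Derivation:
-- B to move --
(1,2): no bracket -> illegal
(1,4): flips 1 -> legal
(2,4): flips 1 -> legal
(3,4): flips 1 -> legal
(4,2): no bracket -> illegal
(4,3): flips 2 -> legal
(4,4): flips 1 -> legal
B mobility = 5
-- W to move --
(0,2): no bracket -> illegal
(0,3): flips 1 -> legal
(0,5): no bracket -> illegal
(1,0): no bracket -> illegal
(1,1): flips 1 -> legal
(1,2): no bracket -> illegal
(1,4): no bracket -> illegal
(1,5): no bracket -> illegal
(2,0): flips 2 -> legal
(2,4): no bracket -> illegal
(3,0): no bracket -> illegal
(3,1): flips 1 -> legal
(4,1): flips 1 -> legal
(4,2): no bracket -> illegal
(4,3): no bracket -> illegal
W mobility = 5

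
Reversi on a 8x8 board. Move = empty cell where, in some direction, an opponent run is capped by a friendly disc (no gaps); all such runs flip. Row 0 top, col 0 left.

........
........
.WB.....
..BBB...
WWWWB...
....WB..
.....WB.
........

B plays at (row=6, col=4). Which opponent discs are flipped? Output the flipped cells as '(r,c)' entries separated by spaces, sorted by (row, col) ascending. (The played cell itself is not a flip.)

Answer: (5,4) (6,5)

Derivation:
Dir NW: first cell '.' (not opp) -> no flip
Dir N: opp run (5,4) capped by B -> flip
Dir NE: first cell 'B' (not opp) -> no flip
Dir W: first cell '.' (not opp) -> no flip
Dir E: opp run (6,5) capped by B -> flip
Dir SW: first cell '.' (not opp) -> no flip
Dir S: first cell '.' (not opp) -> no flip
Dir SE: first cell '.' (not opp) -> no flip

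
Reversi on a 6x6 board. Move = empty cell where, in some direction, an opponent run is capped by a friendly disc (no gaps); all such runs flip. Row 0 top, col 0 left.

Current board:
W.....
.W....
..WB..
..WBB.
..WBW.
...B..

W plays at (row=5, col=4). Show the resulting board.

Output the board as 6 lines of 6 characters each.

Answer: W.....
.W....
..WB..
..WBB.
..WWW.
...BW.

Derivation:
Place W at (5,4); scan 8 dirs for brackets.
Dir NW: opp run (4,3) capped by W -> flip
Dir N: first cell 'W' (not opp) -> no flip
Dir NE: first cell '.' (not opp) -> no flip
Dir W: opp run (5,3), next='.' -> no flip
Dir E: first cell '.' (not opp) -> no flip
Dir SW: edge -> no flip
Dir S: edge -> no flip
Dir SE: edge -> no flip
All flips: (4,3)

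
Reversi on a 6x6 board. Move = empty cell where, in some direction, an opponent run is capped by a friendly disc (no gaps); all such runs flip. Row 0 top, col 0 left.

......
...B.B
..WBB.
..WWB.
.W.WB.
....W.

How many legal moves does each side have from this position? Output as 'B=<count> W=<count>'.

-- B to move --
(1,1): flips 2 -> legal
(1,2): no bracket -> illegal
(2,1): flips 1 -> legal
(3,0): no bracket -> illegal
(3,1): flips 3 -> legal
(4,0): no bracket -> illegal
(4,2): flips 2 -> legal
(4,5): no bracket -> illegal
(5,0): flips 2 -> legal
(5,1): no bracket -> illegal
(5,2): flips 1 -> legal
(5,3): flips 2 -> legal
(5,5): no bracket -> illegal
B mobility = 7
-- W to move --
(0,2): no bracket -> illegal
(0,3): flips 2 -> legal
(0,4): flips 1 -> legal
(0,5): no bracket -> illegal
(1,2): no bracket -> illegal
(1,4): flips 4 -> legal
(2,5): flips 3 -> legal
(3,5): flips 1 -> legal
(4,5): flips 1 -> legal
(5,3): no bracket -> illegal
(5,5): flips 1 -> legal
W mobility = 7

Answer: B=7 W=7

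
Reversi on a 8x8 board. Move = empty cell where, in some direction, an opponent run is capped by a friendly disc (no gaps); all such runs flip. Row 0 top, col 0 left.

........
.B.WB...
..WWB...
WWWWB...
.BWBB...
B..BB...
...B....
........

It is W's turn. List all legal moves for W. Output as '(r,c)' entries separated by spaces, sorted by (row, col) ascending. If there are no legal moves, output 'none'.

Answer: (0,0) (0,5) (1,5) (2,5) (3,5) (4,0) (4,5) (5,1) (5,2) (5,5) (6,4) (6,5) (7,3)

Derivation:
(0,0): flips 1 -> legal
(0,1): no bracket -> illegal
(0,2): no bracket -> illegal
(0,3): no bracket -> illegal
(0,4): no bracket -> illegal
(0,5): flips 1 -> legal
(1,0): no bracket -> illegal
(1,2): no bracket -> illegal
(1,5): flips 2 -> legal
(2,0): no bracket -> illegal
(2,1): no bracket -> illegal
(2,5): flips 1 -> legal
(3,5): flips 2 -> legal
(4,0): flips 1 -> legal
(4,5): flips 3 -> legal
(5,1): flips 1 -> legal
(5,2): flips 1 -> legal
(5,5): flips 1 -> legal
(6,0): no bracket -> illegal
(6,1): no bracket -> illegal
(6,2): no bracket -> illegal
(6,4): flips 1 -> legal
(6,5): flips 2 -> legal
(7,2): no bracket -> illegal
(7,3): flips 3 -> legal
(7,4): no bracket -> illegal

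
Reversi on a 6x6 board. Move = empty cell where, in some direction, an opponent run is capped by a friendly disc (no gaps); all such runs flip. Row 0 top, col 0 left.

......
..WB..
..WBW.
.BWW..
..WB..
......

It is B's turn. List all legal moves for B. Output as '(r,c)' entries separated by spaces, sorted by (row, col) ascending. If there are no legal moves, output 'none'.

Answer: (0,1) (1,1) (2,1) (2,5) (3,4) (3,5) (4,1) (5,3)

Derivation:
(0,1): flips 1 -> legal
(0,2): no bracket -> illegal
(0,3): no bracket -> illegal
(1,1): flips 1 -> legal
(1,4): no bracket -> illegal
(1,5): no bracket -> illegal
(2,1): flips 2 -> legal
(2,5): flips 1 -> legal
(3,4): flips 2 -> legal
(3,5): flips 1 -> legal
(4,1): flips 2 -> legal
(4,4): no bracket -> illegal
(5,1): no bracket -> illegal
(5,2): no bracket -> illegal
(5,3): flips 1 -> legal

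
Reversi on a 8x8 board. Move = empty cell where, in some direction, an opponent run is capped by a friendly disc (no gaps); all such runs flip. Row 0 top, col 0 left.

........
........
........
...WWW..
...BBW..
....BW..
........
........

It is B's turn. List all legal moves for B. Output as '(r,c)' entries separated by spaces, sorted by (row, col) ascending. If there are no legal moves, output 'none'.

Answer: (2,2) (2,3) (2,4) (2,5) (2,6) (3,6) (4,6) (5,6) (6,6)

Derivation:
(2,2): flips 1 -> legal
(2,3): flips 1 -> legal
(2,4): flips 1 -> legal
(2,5): flips 1 -> legal
(2,6): flips 1 -> legal
(3,2): no bracket -> illegal
(3,6): flips 1 -> legal
(4,2): no bracket -> illegal
(4,6): flips 1 -> legal
(5,6): flips 1 -> legal
(6,4): no bracket -> illegal
(6,5): no bracket -> illegal
(6,6): flips 1 -> legal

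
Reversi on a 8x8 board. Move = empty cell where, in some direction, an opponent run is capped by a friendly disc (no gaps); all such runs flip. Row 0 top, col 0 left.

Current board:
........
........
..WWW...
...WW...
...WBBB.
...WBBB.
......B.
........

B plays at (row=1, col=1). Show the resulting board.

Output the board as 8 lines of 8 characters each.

Answer: ........
.B......
..BWW...
...BW...
...WBBB.
...WBBB.
......B.
........

Derivation:
Place B at (1,1); scan 8 dirs for brackets.
Dir NW: first cell '.' (not opp) -> no flip
Dir N: first cell '.' (not opp) -> no flip
Dir NE: first cell '.' (not opp) -> no flip
Dir W: first cell '.' (not opp) -> no flip
Dir E: first cell '.' (not opp) -> no flip
Dir SW: first cell '.' (not opp) -> no flip
Dir S: first cell '.' (not opp) -> no flip
Dir SE: opp run (2,2) (3,3) capped by B -> flip
All flips: (2,2) (3,3)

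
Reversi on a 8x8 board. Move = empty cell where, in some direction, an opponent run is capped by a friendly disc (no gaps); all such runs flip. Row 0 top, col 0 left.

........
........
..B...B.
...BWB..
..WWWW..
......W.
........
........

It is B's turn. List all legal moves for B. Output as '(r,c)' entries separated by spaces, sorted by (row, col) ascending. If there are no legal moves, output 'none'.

(2,3): no bracket -> illegal
(2,4): no bracket -> illegal
(2,5): no bracket -> illegal
(3,1): no bracket -> illegal
(3,2): no bracket -> illegal
(3,6): no bracket -> illegal
(4,1): no bracket -> illegal
(4,6): no bracket -> illegal
(4,7): no bracket -> illegal
(5,1): flips 1 -> legal
(5,2): no bracket -> illegal
(5,3): flips 2 -> legal
(5,4): no bracket -> illegal
(5,5): flips 2 -> legal
(5,7): no bracket -> illegal
(6,5): no bracket -> illegal
(6,6): no bracket -> illegal
(6,7): no bracket -> illegal

Answer: (5,1) (5,3) (5,5)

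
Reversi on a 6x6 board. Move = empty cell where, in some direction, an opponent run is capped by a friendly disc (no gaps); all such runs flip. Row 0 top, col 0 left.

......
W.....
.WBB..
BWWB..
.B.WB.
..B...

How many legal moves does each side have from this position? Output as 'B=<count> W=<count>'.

-- B to move --
(0,0): no bracket -> illegal
(0,1): no bracket -> illegal
(1,1): flips 2 -> legal
(1,2): flips 1 -> legal
(2,0): flips 1 -> legal
(3,4): flips 1 -> legal
(4,0): flips 1 -> legal
(4,2): flips 2 -> legal
(5,3): flips 1 -> legal
(5,4): no bracket -> illegal
B mobility = 7
-- W to move --
(1,1): no bracket -> illegal
(1,2): flips 1 -> legal
(1,3): flips 3 -> legal
(1,4): flips 1 -> legal
(2,0): no bracket -> illegal
(2,4): flips 2 -> legal
(3,4): flips 1 -> legal
(3,5): no bracket -> illegal
(4,0): no bracket -> illegal
(4,2): no bracket -> illegal
(4,5): flips 1 -> legal
(5,0): flips 1 -> legal
(5,1): flips 1 -> legal
(5,3): no bracket -> illegal
(5,4): no bracket -> illegal
(5,5): no bracket -> illegal
W mobility = 8

Answer: B=7 W=8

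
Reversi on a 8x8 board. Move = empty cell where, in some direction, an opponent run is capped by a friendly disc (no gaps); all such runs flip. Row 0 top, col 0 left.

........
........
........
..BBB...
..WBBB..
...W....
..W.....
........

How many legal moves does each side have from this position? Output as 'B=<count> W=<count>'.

-- B to move --
(3,1): no bracket -> illegal
(4,1): flips 1 -> legal
(5,1): flips 1 -> legal
(5,2): flips 1 -> legal
(5,4): no bracket -> illegal
(6,1): no bracket -> illegal
(6,3): flips 1 -> legal
(6,4): no bracket -> illegal
(7,1): flips 2 -> legal
(7,2): no bracket -> illegal
(7,3): no bracket -> illegal
B mobility = 5
-- W to move --
(2,1): no bracket -> illegal
(2,2): flips 1 -> legal
(2,3): flips 2 -> legal
(2,4): flips 1 -> legal
(2,5): no bracket -> illegal
(3,1): no bracket -> illegal
(3,5): flips 1 -> legal
(3,6): no bracket -> illegal
(4,1): no bracket -> illegal
(4,6): flips 3 -> legal
(5,2): no bracket -> illegal
(5,4): no bracket -> illegal
(5,5): no bracket -> illegal
(5,6): no bracket -> illegal
W mobility = 5

Answer: B=5 W=5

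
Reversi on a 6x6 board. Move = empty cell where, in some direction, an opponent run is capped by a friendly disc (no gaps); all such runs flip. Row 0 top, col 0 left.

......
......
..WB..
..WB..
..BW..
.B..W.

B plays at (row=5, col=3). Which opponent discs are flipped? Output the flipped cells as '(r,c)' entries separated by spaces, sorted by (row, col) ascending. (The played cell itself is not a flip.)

Dir NW: first cell 'B' (not opp) -> no flip
Dir N: opp run (4,3) capped by B -> flip
Dir NE: first cell '.' (not opp) -> no flip
Dir W: first cell '.' (not opp) -> no flip
Dir E: opp run (5,4), next='.' -> no flip
Dir SW: edge -> no flip
Dir S: edge -> no flip
Dir SE: edge -> no flip

Answer: (4,3)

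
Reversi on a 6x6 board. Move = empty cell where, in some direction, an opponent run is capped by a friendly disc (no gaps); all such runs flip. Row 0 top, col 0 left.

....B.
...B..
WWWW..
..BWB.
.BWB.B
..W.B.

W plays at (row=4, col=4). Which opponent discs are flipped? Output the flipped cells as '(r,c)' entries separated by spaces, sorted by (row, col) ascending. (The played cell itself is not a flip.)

Dir NW: first cell 'W' (not opp) -> no flip
Dir N: opp run (3,4), next='.' -> no flip
Dir NE: first cell '.' (not opp) -> no flip
Dir W: opp run (4,3) capped by W -> flip
Dir E: opp run (4,5), next=edge -> no flip
Dir SW: first cell '.' (not opp) -> no flip
Dir S: opp run (5,4), next=edge -> no flip
Dir SE: first cell '.' (not opp) -> no flip

Answer: (4,3)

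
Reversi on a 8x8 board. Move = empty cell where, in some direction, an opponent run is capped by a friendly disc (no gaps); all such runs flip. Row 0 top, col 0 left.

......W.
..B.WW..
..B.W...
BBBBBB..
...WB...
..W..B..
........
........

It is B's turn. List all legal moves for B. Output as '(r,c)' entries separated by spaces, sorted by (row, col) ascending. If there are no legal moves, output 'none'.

Answer: (0,4) (1,3) (4,2) (5,3) (5,4) (6,1)

Derivation:
(0,3): no bracket -> illegal
(0,4): flips 2 -> legal
(0,5): no bracket -> illegal
(0,7): no bracket -> illegal
(1,3): flips 1 -> legal
(1,6): no bracket -> illegal
(1,7): no bracket -> illegal
(2,3): no bracket -> illegal
(2,5): no bracket -> illegal
(2,6): no bracket -> illegal
(4,1): no bracket -> illegal
(4,2): flips 1 -> legal
(5,1): no bracket -> illegal
(5,3): flips 1 -> legal
(5,4): flips 1 -> legal
(6,1): flips 2 -> legal
(6,2): no bracket -> illegal
(6,3): no bracket -> illegal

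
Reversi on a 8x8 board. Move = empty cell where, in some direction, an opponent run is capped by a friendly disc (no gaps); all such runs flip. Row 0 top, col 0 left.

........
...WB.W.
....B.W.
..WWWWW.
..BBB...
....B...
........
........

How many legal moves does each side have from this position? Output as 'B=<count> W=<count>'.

-- B to move --
(0,2): flips 1 -> legal
(0,3): no bracket -> illegal
(0,4): no bracket -> illegal
(0,5): no bracket -> illegal
(0,6): no bracket -> illegal
(0,7): no bracket -> illegal
(1,2): flips 1 -> legal
(1,5): no bracket -> illegal
(1,7): flips 2 -> legal
(2,1): flips 1 -> legal
(2,2): flips 2 -> legal
(2,3): flips 1 -> legal
(2,5): flips 1 -> legal
(2,7): no bracket -> illegal
(3,1): no bracket -> illegal
(3,7): no bracket -> illegal
(4,1): no bracket -> illegal
(4,5): no bracket -> illegal
(4,6): flips 1 -> legal
(4,7): no bracket -> illegal
B mobility = 8
-- W to move --
(0,3): no bracket -> illegal
(0,4): flips 2 -> legal
(0,5): no bracket -> illegal
(1,5): flips 2 -> legal
(2,3): no bracket -> illegal
(2,5): no bracket -> illegal
(3,1): no bracket -> illegal
(4,1): no bracket -> illegal
(4,5): no bracket -> illegal
(5,1): flips 1 -> legal
(5,2): flips 2 -> legal
(5,3): flips 2 -> legal
(5,5): flips 1 -> legal
(6,3): no bracket -> illegal
(6,4): flips 2 -> legal
(6,5): flips 2 -> legal
W mobility = 8

Answer: B=8 W=8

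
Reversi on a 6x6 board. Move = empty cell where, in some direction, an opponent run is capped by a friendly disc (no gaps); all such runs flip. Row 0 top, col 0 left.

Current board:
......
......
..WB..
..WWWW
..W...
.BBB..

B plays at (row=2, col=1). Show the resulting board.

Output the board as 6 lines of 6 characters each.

Answer: ......
......
.BBB..
..WWWW
..W...
.BBB..

Derivation:
Place B at (2,1); scan 8 dirs for brackets.
Dir NW: first cell '.' (not opp) -> no flip
Dir N: first cell '.' (not opp) -> no flip
Dir NE: first cell '.' (not opp) -> no flip
Dir W: first cell '.' (not opp) -> no flip
Dir E: opp run (2,2) capped by B -> flip
Dir SW: first cell '.' (not opp) -> no flip
Dir S: first cell '.' (not opp) -> no flip
Dir SE: opp run (3,2), next='.' -> no flip
All flips: (2,2)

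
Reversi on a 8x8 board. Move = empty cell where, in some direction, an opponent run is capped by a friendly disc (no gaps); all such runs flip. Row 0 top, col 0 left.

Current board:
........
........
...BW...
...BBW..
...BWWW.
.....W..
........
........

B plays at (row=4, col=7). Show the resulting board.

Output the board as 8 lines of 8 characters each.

Place B at (4,7); scan 8 dirs for brackets.
Dir NW: first cell '.' (not opp) -> no flip
Dir N: first cell '.' (not opp) -> no flip
Dir NE: edge -> no flip
Dir W: opp run (4,6) (4,5) (4,4) capped by B -> flip
Dir E: edge -> no flip
Dir SW: first cell '.' (not opp) -> no flip
Dir S: first cell '.' (not opp) -> no flip
Dir SE: edge -> no flip
All flips: (4,4) (4,5) (4,6)

Answer: ........
........
...BW...
...BBW..
...BBBBB
.....W..
........
........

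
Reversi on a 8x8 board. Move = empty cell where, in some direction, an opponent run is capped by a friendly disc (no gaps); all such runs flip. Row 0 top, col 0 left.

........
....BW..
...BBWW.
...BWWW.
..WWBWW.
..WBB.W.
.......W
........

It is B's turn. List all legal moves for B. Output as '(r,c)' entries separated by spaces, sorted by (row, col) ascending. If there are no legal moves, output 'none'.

Answer: (0,6) (1,6) (1,7) (2,7) (3,1) (3,2) (3,7) (4,1) (4,7) (5,1) (5,7)

Derivation:
(0,4): no bracket -> illegal
(0,5): no bracket -> illegal
(0,6): flips 1 -> legal
(1,6): flips 1 -> legal
(1,7): flips 2 -> legal
(2,7): flips 4 -> legal
(3,1): flips 1 -> legal
(3,2): flips 1 -> legal
(3,7): flips 3 -> legal
(4,1): flips 2 -> legal
(4,7): flips 4 -> legal
(5,1): flips 2 -> legal
(5,5): no bracket -> illegal
(5,7): flips 2 -> legal
(6,1): no bracket -> illegal
(6,2): no bracket -> illegal
(6,3): no bracket -> illegal
(6,5): no bracket -> illegal
(6,6): no bracket -> illegal
(7,6): no bracket -> illegal
(7,7): no bracket -> illegal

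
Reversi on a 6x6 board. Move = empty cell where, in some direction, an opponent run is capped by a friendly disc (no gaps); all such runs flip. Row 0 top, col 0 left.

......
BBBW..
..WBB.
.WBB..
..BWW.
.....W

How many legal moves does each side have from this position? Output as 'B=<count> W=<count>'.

-- B to move --
(0,2): flips 1 -> legal
(0,3): flips 1 -> legal
(0,4): no bracket -> illegal
(1,4): flips 1 -> legal
(2,0): flips 1 -> legal
(2,1): flips 1 -> legal
(3,0): flips 1 -> legal
(3,4): no bracket -> illegal
(3,5): no bracket -> illegal
(4,0): no bracket -> illegal
(4,1): no bracket -> illegal
(4,5): flips 2 -> legal
(5,2): no bracket -> illegal
(5,3): flips 1 -> legal
(5,4): flips 1 -> legal
B mobility = 9
-- W to move --
(0,0): flips 1 -> legal
(0,1): no bracket -> illegal
(0,2): flips 1 -> legal
(0,3): no bracket -> illegal
(1,4): no bracket -> illegal
(1,5): no bracket -> illegal
(2,0): no bracket -> illegal
(2,1): flips 1 -> legal
(2,5): flips 2 -> legal
(3,4): flips 2 -> legal
(3,5): flips 1 -> legal
(4,1): flips 1 -> legal
(5,1): no bracket -> illegal
(5,2): flips 2 -> legal
(5,3): flips 1 -> legal
W mobility = 9

Answer: B=9 W=9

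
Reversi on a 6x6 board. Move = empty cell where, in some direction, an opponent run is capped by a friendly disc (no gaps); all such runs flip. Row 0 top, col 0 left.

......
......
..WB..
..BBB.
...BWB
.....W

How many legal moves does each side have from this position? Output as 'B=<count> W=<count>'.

Answer: B=4 W=3

Derivation:
-- B to move --
(1,1): flips 1 -> legal
(1,2): flips 1 -> legal
(1,3): no bracket -> illegal
(2,1): flips 1 -> legal
(3,1): no bracket -> illegal
(3,5): no bracket -> illegal
(5,3): no bracket -> illegal
(5,4): flips 1 -> legal
B mobility = 4
-- W to move --
(1,2): no bracket -> illegal
(1,3): no bracket -> illegal
(1,4): no bracket -> illegal
(2,1): no bracket -> illegal
(2,4): flips 2 -> legal
(2,5): no bracket -> illegal
(3,1): no bracket -> illegal
(3,5): flips 1 -> legal
(4,1): no bracket -> illegal
(4,2): flips 2 -> legal
(5,2): no bracket -> illegal
(5,3): no bracket -> illegal
(5,4): no bracket -> illegal
W mobility = 3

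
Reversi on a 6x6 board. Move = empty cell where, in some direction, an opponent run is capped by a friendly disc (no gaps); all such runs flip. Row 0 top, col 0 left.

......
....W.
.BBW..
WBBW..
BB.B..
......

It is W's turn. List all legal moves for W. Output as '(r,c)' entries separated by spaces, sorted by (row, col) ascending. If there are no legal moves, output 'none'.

(1,0): no bracket -> illegal
(1,1): flips 1 -> legal
(1,2): flips 1 -> legal
(1,3): no bracket -> illegal
(2,0): flips 2 -> legal
(3,4): no bracket -> illegal
(4,2): no bracket -> illegal
(4,4): no bracket -> illegal
(5,0): flips 3 -> legal
(5,1): no bracket -> illegal
(5,2): flips 1 -> legal
(5,3): flips 1 -> legal
(5,4): no bracket -> illegal

Answer: (1,1) (1,2) (2,0) (5,0) (5,2) (5,3)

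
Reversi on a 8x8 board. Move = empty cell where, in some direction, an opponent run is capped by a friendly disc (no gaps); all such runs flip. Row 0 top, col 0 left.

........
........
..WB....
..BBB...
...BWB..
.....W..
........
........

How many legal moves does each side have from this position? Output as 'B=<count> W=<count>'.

Answer: B=6 W=4

Derivation:
-- B to move --
(1,1): flips 1 -> legal
(1,2): flips 1 -> legal
(1,3): no bracket -> illegal
(2,1): flips 1 -> legal
(3,1): no bracket -> illegal
(3,5): no bracket -> illegal
(4,6): no bracket -> illegal
(5,3): no bracket -> illegal
(5,4): flips 1 -> legal
(5,6): no bracket -> illegal
(6,4): no bracket -> illegal
(6,5): flips 1 -> legal
(6,6): flips 2 -> legal
B mobility = 6
-- W to move --
(1,2): no bracket -> illegal
(1,3): no bracket -> illegal
(1,4): no bracket -> illegal
(2,1): no bracket -> illegal
(2,4): flips 2 -> legal
(2,5): no bracket -> illegal
(3,1): no bracket -> illegal
(3,5): flips 1 -> legal
(3,6): no bracket -> illegal
(4,1): no bracket -> illegal
(4,2): flips 2 -> legal
(4,6): flips 1 -> legal
(5,2): no bracket -> illegal
(5,3): no bracket -> illegal
(5,4): no bracket -> illegal
(5,6): no bracket -> illegal
W mobility = 4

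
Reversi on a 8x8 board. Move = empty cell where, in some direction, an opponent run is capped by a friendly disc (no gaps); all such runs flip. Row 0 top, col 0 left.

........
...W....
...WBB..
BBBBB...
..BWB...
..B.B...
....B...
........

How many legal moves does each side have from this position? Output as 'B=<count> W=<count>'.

Answer: B=6 W=8

Derivation:
-- B to move --
(0,2): flips 1 -> legal
(0,3): flips 2 -> legal
(0,4): no bracket -> illegal
(1,2): flips 1 -> legal
(1,4): flips 1 -> legal
(2,2): flips 1 -> legal
(5,3): flips 1 -> legal
B mobility = 6
-- W to move --
(1,4): no bracket -> illegal
(1,5): no bracket -> illegal
(1,6): flips 2 -> legal
(2,0): no bracket -> illegal
(2,1): flips 1 -> legal
(2,2): no bracket -> illegal
(2,6): flips 2 -> legal
(3,5): flips 1 -> legal
(3,6): no bracket -> illegal
(4,0): no bracket -> illegal
(4,1): flips 2 -> legal
(4,5): flips 2 -> legal
(5,1): no bracket -> illegal
(5,3): no bracket -> illegal
(5,5): no bracket -> illegal
(6,1): flips 1 -> legal
(6,2): no bracket -> illegal
(6,3): no bracket -> illegal
(6,5): flips 1 -> legal
(7,3): no bracket -> illegal
(7,4): no bracket -> illegal
(7,5): no bracket -> illegal
W mobility = 8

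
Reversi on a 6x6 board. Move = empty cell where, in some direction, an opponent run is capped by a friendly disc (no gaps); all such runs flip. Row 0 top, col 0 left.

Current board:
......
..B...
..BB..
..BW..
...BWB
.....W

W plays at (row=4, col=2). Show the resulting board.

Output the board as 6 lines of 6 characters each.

Answer: ......
..B...
..BB..
..BW..
..WWWB
.....W

Derivation:
Place W at (4,2); scan 8 dirs for brackets.
Dir NW: first cell '.' (not opp) -> no flip
Dir N: opp run (3,2) (2,2) (1,2), next='.' -> no flip
Dir NE: first cell 'W' (not opp) -> no flip
Dir W: first cell '.' (not opp) -> no flip
Dir E: opp run (4,3) capped by W -> flip
Dir SW: first cell '.' (not opp) -> no flip
Dir S: first cell '.' (not opp) -> no flip
Dir SE: first cell '.' (not opp) -> no flip
All flips: (4,3)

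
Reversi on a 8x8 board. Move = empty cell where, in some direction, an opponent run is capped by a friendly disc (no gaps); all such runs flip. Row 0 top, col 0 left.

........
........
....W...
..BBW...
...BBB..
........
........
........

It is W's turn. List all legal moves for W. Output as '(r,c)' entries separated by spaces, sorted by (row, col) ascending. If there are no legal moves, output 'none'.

(2,1): no bracket -> illegal
(2,2): no bracket -> illegal
(2,3): no bracket -> illegal
(3,1): flips 2 -> legal
(3,5): no bracket -> illegal
(3,6): no bracket -> illegal
(4,1): no bracket -> illegal
(4,2): flips 1 -> legal
(4,6): no bracket -> illegal
(5,2): flips 1 -> legal
(5,3): no bracket -> illegal
(5,4): flips 1 -> legal
(5,5): no bracket -> illegal
(5,6): flips 1 -> legal

Answer: (3,1) (4,2) (5,2) (5,4) (5,6)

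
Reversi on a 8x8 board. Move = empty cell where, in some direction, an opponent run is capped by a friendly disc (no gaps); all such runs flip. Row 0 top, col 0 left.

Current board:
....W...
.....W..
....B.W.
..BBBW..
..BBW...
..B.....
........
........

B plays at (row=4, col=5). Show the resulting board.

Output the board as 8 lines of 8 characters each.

Answer: ....W...
.....W..
....B.W.
..BBBW..
..BBBB..
..B.....
........
........

Derivation:
Place B at (4,5); scan 8 dirs for brackets.
Dir NW: first cell 'B' (not opp) -> no flip
Dir N: opp run (3,5), next='.' -> no flip
Dir NE: first cell '.' (not opp) -> no flip
Dir W: opp run (4,4) capped by B -> flip
Dir E: first cell '.' (not opp) -> no flip
Dir SW: first cell '.' (not opp) -> no flip
Dir S: first cell '.' (not opp) -> no flip
Dir SE: first cell '.' (not opp) -> no flip
All flips: (4,4)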